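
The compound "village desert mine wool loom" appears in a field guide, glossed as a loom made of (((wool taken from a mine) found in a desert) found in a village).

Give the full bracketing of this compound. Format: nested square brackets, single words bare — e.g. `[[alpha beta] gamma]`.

[[village [desert [mine wool]]] loom]

Whole compound: head "loom", modifier "village desert mine wool".
Inside "village desert mine wool": head "wool" (specifically "desert mine wool"), modifier "village".
Inside "desert mine wool": head "wool" (specifically "mine wool"), modifier "desert".
Inside "mine wool": head "wool", modifier "mine".
Assembled: [[village [desert [mine wool]]] loom].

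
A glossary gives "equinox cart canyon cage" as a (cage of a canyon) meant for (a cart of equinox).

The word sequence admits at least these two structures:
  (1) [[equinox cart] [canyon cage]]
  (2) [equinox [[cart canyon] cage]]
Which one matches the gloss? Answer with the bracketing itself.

[[equinox cart] [canyon cage]]

The paraphrase's head is the "cage" part ("canyon cage"); its modifier is "equinox cart".
That top-level split, carried through the inner groups, gives [[equinox cart] [canyon cage]].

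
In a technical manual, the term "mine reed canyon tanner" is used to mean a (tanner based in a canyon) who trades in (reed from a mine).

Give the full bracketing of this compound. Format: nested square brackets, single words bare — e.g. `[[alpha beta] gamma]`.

[[mine reed] [canyon tanner]]

At the top level: head "tanner" (specifically "canyon tanner"); modifier "mine reed".
Inside "mine reed": head "reed", modifier "mine".
Inside "canyon tanner": head "tanner", modifier "canyon".
Putting it together: [[mine reed] [canyon tanner]].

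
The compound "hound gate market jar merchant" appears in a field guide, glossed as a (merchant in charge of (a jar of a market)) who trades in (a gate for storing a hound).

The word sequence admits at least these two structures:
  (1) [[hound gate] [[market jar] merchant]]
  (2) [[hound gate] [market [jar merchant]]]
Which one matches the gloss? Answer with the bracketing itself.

The paraphrase's head is the "merchant" part ("market jar merchant"); its modifier is "hound gate".
That top-level split, carried through the inner groups, gives [[hound gate] [[market jar] merchant]].

[[hound gate] [[market jar] merchant]]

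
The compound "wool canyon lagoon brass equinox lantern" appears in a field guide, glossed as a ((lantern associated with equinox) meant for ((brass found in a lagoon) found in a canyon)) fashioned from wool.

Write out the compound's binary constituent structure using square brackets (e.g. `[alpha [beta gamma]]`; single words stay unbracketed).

At the top level: head "lantern" (specifically "canyon lagoon brass equinox lantern"); modifier "wool".
"canyon lagoon brass equinox lantern" → head "lantern" (specifically "equinox lantern"), modifier "canyon lagoon brass".
"canyon lagoon brass" → head "brass" (specifically "lagoon brass"), modifier "canyon".
"lagoon brass" → head "brass", modifier "lagoon".
"equinox lantern" → head "lantern", modifier "equinox".
Putting it together: [wool [[canyon [lagoon brass]] [equinox lantern]]].

[wool [[canyon [lagoon brass]] [equinox lantern]]]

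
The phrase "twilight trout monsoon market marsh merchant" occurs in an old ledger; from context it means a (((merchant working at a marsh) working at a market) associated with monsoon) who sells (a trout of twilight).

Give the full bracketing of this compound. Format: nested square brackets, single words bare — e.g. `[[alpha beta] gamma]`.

[[twilight trout] [monsoon [market [marsh merchant]]]]

Whole compound: head "merchant" (specifically "monsoon market marsh merchant"), modifier "twilight trout".
Inside "twilight trout": head "trout", modifier "twilight".
Inside "monsoon market marsh merchant": head "merchant" (specifically "market marsh merchant"), modifier "monsoon".
Inside "market marsh merchant": head "merchant" (specifically "marsh merchant"), modifier "market".
Inside "marsh merchant": head "merchant", modifier "marsh".
Assembled: [[twilight trout] [monsoon [market [marsh merchant]]]].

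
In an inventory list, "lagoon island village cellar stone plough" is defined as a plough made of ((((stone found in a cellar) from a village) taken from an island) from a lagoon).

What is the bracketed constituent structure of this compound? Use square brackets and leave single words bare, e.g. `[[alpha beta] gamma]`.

[[lagoon [island [village [cellar stone]]]] plough]

At the top level: head "plough"; modifier "lagoon island village cellar stone".
Inside "lagoon island village cellar stone": head "stone" (specifically "island village cellar stone"), modifier "lagoon".
Inside "island village cellar stone": head "stone" (specifically "village cellar stone"), modifier "island".
Inside "village cellar stone": head "stone" (specifically "cellar stone"), modifier "village".
Inside "cellar stone": head "stone", modifier "cellar".
Putting it together: [[lagoon [island [village [cellar stone]]]] plough].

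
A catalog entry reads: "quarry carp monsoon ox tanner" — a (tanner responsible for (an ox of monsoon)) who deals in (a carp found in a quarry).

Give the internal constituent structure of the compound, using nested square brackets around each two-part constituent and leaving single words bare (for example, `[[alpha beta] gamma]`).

[[quarry carp] [[monsoon ox] tanner]]

The outermost head in the paraphrase is "tanner" (specifically "monsoon ox tanner"), modified by "quarry carp".
Inside "quarry carp": head "carp", modifier "quarry".
Inside "monsoon ox tanner": head "tanner", modifier "monsoon ox".
Inside "monsoon ox": head "ox", modifier "monsoon".
Assembled: [[quarry carp] [[monsoon ox] tanner]].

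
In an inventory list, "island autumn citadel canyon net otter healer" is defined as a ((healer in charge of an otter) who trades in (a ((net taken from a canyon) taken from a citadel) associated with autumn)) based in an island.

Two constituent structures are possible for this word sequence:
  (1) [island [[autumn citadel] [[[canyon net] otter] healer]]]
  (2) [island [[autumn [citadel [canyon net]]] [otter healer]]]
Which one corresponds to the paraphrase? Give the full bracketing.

The paraphrase's head is the "healer" part ("autumn citadel canyon net otter healer"); its modifier is "island".
That top-level split, carried through the inner groups, gives [island [[autumn [citadel [canyon net]]] [otter healer]]].

[island [[autumn [citadel [canyon net]]] [otter healer]]]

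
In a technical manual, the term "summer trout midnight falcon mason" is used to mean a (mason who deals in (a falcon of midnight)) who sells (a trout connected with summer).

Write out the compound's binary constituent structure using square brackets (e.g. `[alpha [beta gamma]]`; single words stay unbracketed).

[[summer trout] [[midnight falcon] mason]]

At the top level: head "mason" (specifically "midnight falcon mason"); modifier "summer trout".
"summer trout" → head "trout", modifier "summer".
"midnight falcon mason" → head "mason", modifier "midnight falcon".
"midnight falcon" → head "falcon", modifier "midnight".
Putting it together: [[summer trout] [[midnight falcon] mason]].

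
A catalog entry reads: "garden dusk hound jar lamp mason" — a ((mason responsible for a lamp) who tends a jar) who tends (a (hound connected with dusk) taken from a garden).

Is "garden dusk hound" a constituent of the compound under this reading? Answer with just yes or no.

yes

The paraphrase groups the words so that "garden dusk hound" is one unit: it corresponds to a single parenthesized sub-phrase.
The full structure is [[garden [dusk hound]] [jar [lamp mason]]], in which [garden dusk hound] is a constituent.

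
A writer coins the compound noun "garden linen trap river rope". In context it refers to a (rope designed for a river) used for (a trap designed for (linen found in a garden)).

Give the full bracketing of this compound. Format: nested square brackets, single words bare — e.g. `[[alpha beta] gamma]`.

Overall it is a kind of rope (specifically "river rope"); the modifier is "garden linen trap".
Inside "garden linen trap": head "trap", modifier "garden linen".
Inside "garden linen": head "linen", modifier "garden".
Inside "river rope": head "rope", modifier "river".
Assembled: [[[garden linen] trap] [river rope]].

[[[garden linen] trap] [river rope]]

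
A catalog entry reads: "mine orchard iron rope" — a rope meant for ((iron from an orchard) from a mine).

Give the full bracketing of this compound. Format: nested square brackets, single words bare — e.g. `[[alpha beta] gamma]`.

[[mine [orchard iron]] rope]

The outermost head in the paraphrase is "rope", modified by "mine orchard iron".
Inside "mine orchard iron": head "iron" (specifically "orchard iron"), modifier "mine".
Inside "orchard iron": head "iron", modifier "orchard".
Assembled: [[mine [orchard iron]] rope].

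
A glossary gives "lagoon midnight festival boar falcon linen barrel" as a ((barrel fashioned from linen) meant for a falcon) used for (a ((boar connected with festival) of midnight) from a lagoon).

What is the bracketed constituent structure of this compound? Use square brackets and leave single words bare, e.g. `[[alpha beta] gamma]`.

[[lagoon [midnight [festival boar]]] [falcon [linen barrel]]]

Overall it is a kind of barrel (specifically "falcon linen barrel"); the modifier is "lagoon midnight festival boar".
"lagoon midnight festival boar" → head "boar" (specifically "midnight festival boar"), modifier "lagoon".
"midnight festival boar" → head "boar" (specifically "festival boar"), modifier "midnight".
"festival boar" → head "boar", modifier "festival".
"falcon linen barrel" → head "barrel" (specifically "linen barrel"), modifier "falcon".
"linen barrel" → head "barrel", modifier "linen".
So the structure is [[lagoon [midnight [festival boar]]] [falcon [linen barrel]]].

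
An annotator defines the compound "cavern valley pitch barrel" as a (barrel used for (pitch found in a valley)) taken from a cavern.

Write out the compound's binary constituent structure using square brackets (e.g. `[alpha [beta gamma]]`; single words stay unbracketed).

[cavern [[valley pitch] barrel]]

Whole compound: head "barrel" (specifically "valley pitch barrel"), modifier "cavern".
"valley pitch barrel" → head "barrel", modifier "valley pitch".
"valley pitch" → head "pitch", modifier "valley".
Putting it together: [cavern [[valley pitch] barrel]].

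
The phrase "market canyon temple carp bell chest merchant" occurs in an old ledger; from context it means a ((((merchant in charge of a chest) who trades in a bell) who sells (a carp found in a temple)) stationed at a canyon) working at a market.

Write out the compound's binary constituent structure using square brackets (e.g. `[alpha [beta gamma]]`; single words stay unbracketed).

[market [canyon [[temple carp] [bell [chest merchant]]]]]

At the top level: head "merchant" (specifically "canyon temple carp bell chest merchant"); modifier "market".
Inside "canyon temple carp bell chest merchant": head "merchant" (specifically "temple carp bell chest merchant"), modifier "canyon".
Inside "temple carp bell chest merchant": head "merchant" (specifically "bell chest merchant"), modifier "temple carp".
Inside "temple carp": head "carp", modifier "temple".
Inside "bell chest merchant": head "merchant" (specifically "chest merchant"), modifier "bell".
Inside "chest merchant": head "merchant", modifier "chest".
Assembled: [market [canyon [[temple carp] [bell [chest merchant]]]]].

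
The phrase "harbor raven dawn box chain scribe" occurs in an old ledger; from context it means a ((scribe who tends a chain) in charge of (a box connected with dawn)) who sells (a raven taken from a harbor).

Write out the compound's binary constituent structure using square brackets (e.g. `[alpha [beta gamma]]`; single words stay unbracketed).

[[harbor raven] [[dawn box] [chain scribe]]]

At the top level: head "scribe" (specifically "dawn box chain scribe"); modifier "harbor raven".
Within "harbor raven", the head is "raven" and the modifier is "harbor".
Within "dawn box chain scribe", the head is "scribe" (specifically "chain scribe") and the modifier is "dawn box".
Within "dawn box", the head is "box" and the modifier is "dawn".
Within "chain scribe", the head is "scribe" and the modifier is "chain".
Putting it together: [[harbor raven] [[dawn box] [chain scribe]]].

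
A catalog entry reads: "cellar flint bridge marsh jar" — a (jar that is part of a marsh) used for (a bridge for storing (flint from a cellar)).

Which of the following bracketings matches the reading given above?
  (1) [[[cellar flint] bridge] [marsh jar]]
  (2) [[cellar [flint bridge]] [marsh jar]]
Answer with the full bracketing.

[[[cellar flint] bridge] [marsh jar]]

The paraphrase's head is the "jar" part ("marsh jar"); its modifier is "cellar flint bridge".
That top-level split, carried through the inner groups, gives [[[cellar flint] bridge] [marsh jar]].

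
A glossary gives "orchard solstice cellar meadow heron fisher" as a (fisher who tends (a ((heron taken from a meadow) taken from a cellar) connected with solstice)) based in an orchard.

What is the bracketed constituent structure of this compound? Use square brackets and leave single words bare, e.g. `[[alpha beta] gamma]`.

At the top level: head "fisher" (specifically "solstice cellar meadow heron fisher"); modifier "orchard".
Within "solstice cellar meadow heron fisher", the head is "fisher" and the modifier is "solstice cellar meadow heron".
Within "solstice cellar meadow heron", the head is "heron" (specifically "cellar meadow heron") and the modifier is "solstice".
Within "cellar meadow heron", the head is "heron" (specifically "meadow heron") and the modifier is "cellar".
Within "meadow heron", the head is "heron" and the modifier is "meadow".
So the structure is [orchard [[solstice [cellar [meadow heron]]] fisher]].

[orchard [[solstice [cellar [meadow heron]]] fisher]]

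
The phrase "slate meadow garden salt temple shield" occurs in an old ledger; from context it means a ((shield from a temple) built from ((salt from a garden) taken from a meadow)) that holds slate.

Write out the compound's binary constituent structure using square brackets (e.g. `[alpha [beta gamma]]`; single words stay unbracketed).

Whole compound: head "shield" (specifically "meadow garden salt temple shield"), modifier "slate".
Within "meadow garden salt temple shield", the head is "shield" (specifically "temple shield") and the modifier is "meadow garden salt".
Within "meadow garden salt", the head is "salt" (specifically "garden salt") and the modifier is "meadow".
Within "garden salt", the head is "salt" and the modifier is "garden".
Within "temple shield", the head is "shield" and the modifier is "temple".
Putting it together: [slate [[meadow [garden salt]] [temple shield]]].

[slate [[meadow [garden salt]] [temple shield]]]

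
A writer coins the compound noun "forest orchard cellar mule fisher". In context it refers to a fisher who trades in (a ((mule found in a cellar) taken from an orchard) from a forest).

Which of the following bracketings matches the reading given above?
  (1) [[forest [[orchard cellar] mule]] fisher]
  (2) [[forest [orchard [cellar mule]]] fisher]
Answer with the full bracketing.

[[forest [orchard [cellar mule]]] fisher]

The paraphrase's head is the "fisher" part ("fisher"); its modifier is "forest orchard cellar mule".
That top-level split, carried through the inner groups, gives [[forest [orchard [cellar mule]]] fisher].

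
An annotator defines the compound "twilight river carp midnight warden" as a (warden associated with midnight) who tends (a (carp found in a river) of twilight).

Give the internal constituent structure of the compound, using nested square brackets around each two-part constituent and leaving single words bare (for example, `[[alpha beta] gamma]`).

Whole compound: head "warden" (specifically "midnight warden"), modifier "twilight river carp".
Within "twilight river carp", the head is "carp" (specifically "river carp") and the modifier is "twilight".
Within "river carp", the head is "carp" and the modifier is "river".
Within "midnight warden", the head is "warden" and the modifier is "midnight".
Assembled: [[twilight [river carp]] [midnight warden]].

[[twilight [river carp]] [midnight warden]]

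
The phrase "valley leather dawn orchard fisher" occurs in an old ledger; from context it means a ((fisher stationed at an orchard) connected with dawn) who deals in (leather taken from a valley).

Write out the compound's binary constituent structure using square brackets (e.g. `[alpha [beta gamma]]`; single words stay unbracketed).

[[valley leather] [dawn [orchard fisher]]]

The outermost head in the paraphrase is "fisher" (specifically "dawn orchard fisher"), modified by "valley leather".
"valley leather" → head "leather", modifier "valley".
"dawn orchard fisher" → head "fisher" (specifically "orchard fisher"), modifier "dawn".
"orchard fisher" → head "fisher", modifier "orchard".
Assembled: [[valley leather] [dawn [orchard fisher]]].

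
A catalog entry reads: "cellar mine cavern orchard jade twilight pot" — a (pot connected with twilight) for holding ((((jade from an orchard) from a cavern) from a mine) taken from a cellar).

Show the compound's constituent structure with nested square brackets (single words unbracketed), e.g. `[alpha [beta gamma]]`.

[[cellar [mine [cavern [orchard jade]]]] [twilight pot]]

Overall it is a kind of pot (specifically "twilight pot"); the modifier is "cellar mine cavern orchard jade".
"cellar mine cavern orchard jade" → head "jade" (specifically "mine cavern orchard jade"), modifier "cellar".
"mine cavern orchard jade" → head "jade" (specifically "cavern orchard jade"), modifier "mine".
"cavern orchard jade" → head "jade" (specifically "orchard jade"), modifier "cavern".
"orchard jade" → head "jade", modifier "orchard".
"twilight pot" → head "pot", modifier "twilight".
Assembled: [[cellar [mine [cavern [orchard jade]]]] [twilight pot]].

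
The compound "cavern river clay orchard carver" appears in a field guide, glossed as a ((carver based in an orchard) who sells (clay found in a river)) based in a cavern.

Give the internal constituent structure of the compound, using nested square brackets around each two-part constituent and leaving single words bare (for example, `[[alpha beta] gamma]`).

At the top level: head "carver" (specifically "river clay orchard carver"); modifier "cavern".
Within "river clay orchard carver", the head is "carver" (specifically "orchard carver") and the modifier is "river clay".
Within "river clay", the head is "clay" and the modifier is "river".
Within "orchard carver", the head is "carver" and the modifier is "orchard".
Assembled: [cavern [[river clay] [orchard carver]]].

[cavern [[river clay] [orchard carver]]]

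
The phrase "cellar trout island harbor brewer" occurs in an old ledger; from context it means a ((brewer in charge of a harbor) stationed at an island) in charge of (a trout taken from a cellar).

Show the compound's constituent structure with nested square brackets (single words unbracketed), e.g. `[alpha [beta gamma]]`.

Whole compound: head "brewer" (specifically "island harbor brewer"), modifier "cellar trout".
Inside "cellar trout": head "trout", modifier "cellar".
Inside "island harbor brewer": head "brewer" (specifically "harbor brewer"), modifier "island".
Inside "harbor brewer": head "brewer", modifier "harbor".
Putting it together: [[cellar trout] [island [harbor brewer]]].

[[cellar trout] [island [harbor brewer]]]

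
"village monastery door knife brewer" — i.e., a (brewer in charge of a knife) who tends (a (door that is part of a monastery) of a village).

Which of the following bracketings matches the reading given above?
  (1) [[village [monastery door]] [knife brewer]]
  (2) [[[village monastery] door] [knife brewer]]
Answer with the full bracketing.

[[village [monastery door]] [knife brewer]]

The paraphrase's head is the "brewer" part ("knife brewer"); its modifier is "village monastery door".
That top-level split, carried through the inner groups, gives [[village [monastery door]] [knife brewer]].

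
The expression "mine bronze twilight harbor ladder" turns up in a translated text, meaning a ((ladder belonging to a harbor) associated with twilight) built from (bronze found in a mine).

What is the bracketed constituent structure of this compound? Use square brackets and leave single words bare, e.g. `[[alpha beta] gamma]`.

The outermost head in the paraphrase is "ladder" (specifically "twilight harbor ladder"), modified by "mine bronze".
Inside "mine bronze": head "bronze", modifier "mine".
Inside "twilight harbor ladder": head "ladder" (specifically "harbor ladder"), modifier "twilight".
Inside "harbor ladder": head "ladder", modifier "harbor".
Assembled: [[mine bronze] [twilight [harbor ladder]]].

[[mine bronze] [twilight [harbor ladder]]]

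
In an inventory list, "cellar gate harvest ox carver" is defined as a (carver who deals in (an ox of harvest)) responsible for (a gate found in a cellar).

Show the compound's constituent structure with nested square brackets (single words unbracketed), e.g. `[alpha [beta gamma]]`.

Overall it is a kind of carver (specifically "harvest ox carver"); the modifier is "cellar gate".
Within "cellar gate", the head is "gate" and the modifier is "cellar".
Within "harvest ox carver", the head is "carver" and the modifier is "harvest ox".
Within "harvest ox", the head is "ox" and the modifier is "harvest".
Assembled: [[cellar gate] [[harvest ox] carver]].

[[cellar gate] [[harvest ox] carver]]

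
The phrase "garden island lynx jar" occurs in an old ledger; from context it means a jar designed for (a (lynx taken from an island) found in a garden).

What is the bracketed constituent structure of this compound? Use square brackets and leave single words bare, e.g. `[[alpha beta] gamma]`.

Whole compound: head "jar", modifier "garden island lynx".
Within "garden island lynx", the head is "lynx" (specifically "island lynx") and the modifier is "garden".
Within "island lynx", the head is "lynx" and the modifier is "island".
Putting it together: [[garden [island lynx]] jar].

[[garden [island lynx]] jar]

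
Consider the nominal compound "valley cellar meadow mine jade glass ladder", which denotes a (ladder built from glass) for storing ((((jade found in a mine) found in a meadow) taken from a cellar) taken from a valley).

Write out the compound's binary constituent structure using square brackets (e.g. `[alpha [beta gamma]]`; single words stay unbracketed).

[[valley [cellar [meadow [mine jade]]]] [glass ladder]]

At the top level: head "ladder" (specifically "glass ladder"); modifier "valley cellar meadow mine jade".
Within "valley cellar meadow mine jade", the head is "jade" (specifically "cellar meadow mine jade") and the modifier is "valley".
Within "cellar meadow mine jade", the head is "jade" (specifically "meadow mine jade") and the modifier is "cellar".
Within "meadow mine jade", the head is "jade" (specifically "mine jade") and the modifier is "meadow".
Within "mine jade", the head is "jade" and the modifier is "mine".
Within "glass ladder", the head is "ladder" and the modifier is "glass".
Assembled: [[valley [cellar [meadow [mine jade]]]] [glass ladder]].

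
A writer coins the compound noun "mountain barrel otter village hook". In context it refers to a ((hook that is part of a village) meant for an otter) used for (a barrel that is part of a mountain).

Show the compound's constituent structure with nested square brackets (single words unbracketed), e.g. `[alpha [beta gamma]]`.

Overall it is a kind of hook (specifically "otter village hook"); the modifier is "mountain barrel".
Within "mountain barrel", the head is "barrel" and the modifier is "mountain".
Within "otter village hook", the head is "hook" (specifically "village hook") and the modifier is "otter".
Within "village hook", the head is "hook" and the modifier is "village".
So the structure is [[mountain barrel] [otter [village hook]]].

[[mountain barrel] [otter [village hook]]]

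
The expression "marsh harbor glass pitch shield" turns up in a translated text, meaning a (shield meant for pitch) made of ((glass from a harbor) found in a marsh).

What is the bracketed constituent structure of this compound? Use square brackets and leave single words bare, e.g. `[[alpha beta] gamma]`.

The outermost head in the paraphrase is "shield" (specifically "pitch shield"), modified by "marsh harbor glass".
Within "marsh harbor glass", the head is "glass" (specifically "harbor glass") and the modifier is "marsh".
Within "harbor glass", the head is "glass" and the modifier is "harbor".
Within "pitch shield", the head is "shield" and the modifier is "pitch".
Putting it together: [[marsh [harbor glass]] [pitch shield]].

[[marsh [harbor glass]] [pitch shield]]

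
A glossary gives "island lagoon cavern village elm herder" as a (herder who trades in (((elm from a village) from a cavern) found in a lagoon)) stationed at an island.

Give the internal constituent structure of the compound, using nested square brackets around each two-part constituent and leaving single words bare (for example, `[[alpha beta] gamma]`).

[island [[lagoon [cavern [village elm]]] herder]]

The outermost head in the paraphrase is "herder" (specifically "lagoon cavern village elm herder"), modified by "island".
"lagoon cavern village elm herder" → head "herder", modifier "lagoon cavern village elm".
"lagoon cavern village elm" → head "elm" (specifically "cavern village elm"), modifier "lagoon".
"cavern village elm" → head "elm" (specifically "village elm"), modifier "cavern".
"village elm" → head "elm", modifier "village".
Assembled: [island [[lagoon [cavern [village elm]]] herder]].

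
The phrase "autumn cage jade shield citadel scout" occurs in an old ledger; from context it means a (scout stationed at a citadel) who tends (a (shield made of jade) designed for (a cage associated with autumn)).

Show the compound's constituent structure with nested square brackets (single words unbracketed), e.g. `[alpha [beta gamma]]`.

Overall it is a kind of scout (specifically "citadel scout"); the modifier is "autumn cage jade shield".
Inside "autumn cage jade shield": head "shield" (specifically "jade shield"), modifier "autumn cage".
Inside "autumn cage": head "cage", modifier "autumn".
Inside "jade shield": head "shield", modifier "jade".
Inside "citadel scout": head "scout", modifier "citadel".
Putting it together: [[[autumn cage] [jade shield]] [citadel scout]].

[[[autumn cage] [jade shield]] [citadel scout]]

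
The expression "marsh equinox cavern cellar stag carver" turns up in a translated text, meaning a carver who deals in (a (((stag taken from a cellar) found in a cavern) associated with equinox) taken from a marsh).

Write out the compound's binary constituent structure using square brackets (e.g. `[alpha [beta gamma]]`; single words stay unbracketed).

[[marsh [equinox [cavern [cellar stag]]]] carver]

Whole compound: head "carver", modifier "marsh equinox cavern cellar stag".
Within "marsh equinox cavern cellar stag", the head is "stag" (specifically "equinox cavern cellar stag") and the modifier is "marsh".
Within "equinox cavern cellar stag", the head is "stag" (specifically "cavern cellar stag") and the modifier is "equinox".
Within "cavern cellar stag", the head is "stag" (specifically "cellar stag") and the modifier is "cavern".
Within "cellar stag", the head is "stag" and the modifier is "cellar".
So the structure is [[marsh [equinox [cavern [cellar stag]]]] carver].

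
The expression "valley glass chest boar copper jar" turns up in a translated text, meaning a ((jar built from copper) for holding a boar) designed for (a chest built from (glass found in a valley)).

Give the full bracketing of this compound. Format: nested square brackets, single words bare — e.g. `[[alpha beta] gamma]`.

[[[valley glass] chest] [boar [copper jar]]]

The outermost head in the paraphrase is "jar" (specifically "boar copper jar"), modified by "valley glass chest".
Inside "valley glass chest": head "chest", modifier "valley glass".
Inside "valley glass": head "glass", modifier "valley".
Inside "boar copper jar": head "jar" (specifically "copper jar"), modifier "boar".
Inside "copper jar": head "jar", modifier "copper".
So the structure is [[[valley glass] chest] [boar [copper jar]]].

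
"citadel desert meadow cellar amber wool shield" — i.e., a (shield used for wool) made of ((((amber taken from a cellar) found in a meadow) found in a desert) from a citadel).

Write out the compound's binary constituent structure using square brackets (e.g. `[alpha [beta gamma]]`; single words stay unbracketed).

[[citadel [desert [meadow [cellar amber]]]] [wool shield]]

At the top level: head "shield" (specifically "wool shield"); modifier "citadel desert meadow cellar amber".
"citadel desert meadow cellar amber" → head "amber" (specifically "desert meadow cellar amber"), modifier "citadel".
"desert meadow cellar amber" → head "amber" (specifically "meadow cellar amber"), modifier "desert".
"meadow cellar amber" → head "amber" (specifically "cellar amber"), modifier "meadow".
"cellar amber" → head "amber", modifier "cellar".
"wool shield" → head "shield", modifier "wool".
So the structure is [[citadel [desert [meadow [cellar amber]]]] [wool shield]].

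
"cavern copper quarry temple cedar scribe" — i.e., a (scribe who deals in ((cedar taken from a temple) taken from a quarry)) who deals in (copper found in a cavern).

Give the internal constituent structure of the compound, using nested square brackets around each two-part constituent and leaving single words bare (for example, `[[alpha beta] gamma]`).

[[cavern copper] [[quarry [temple cedar]] scribe]]

At the top level: head "scribe" (specifically "quarry temple cedar scribe"); modifier "cavern copper".
Within "cavern copper", the head is "copper" and the modifier is "cavern".
Within "quarry temple cedar scribe", the head is "scribe" and the modifier is "quarry temple cedar".
Within "quarry temple cedar", the head is "cedar" (specifically "temple cedar") and the modifier is "quarry".
Within "temple cedar", the head is "cedar" and the modifier is "temple".
Assembled: [[cavern copper] [[quarry [temple cedar]] scribe]].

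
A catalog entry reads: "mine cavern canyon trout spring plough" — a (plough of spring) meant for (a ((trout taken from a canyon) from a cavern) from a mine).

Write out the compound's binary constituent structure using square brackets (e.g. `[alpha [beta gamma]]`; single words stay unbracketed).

Whole compound: head "plough" (specifically "spring plough"), modifier "mine cavern canyon trout".
Inside "mine cavern canyon trout": head "trout" (specifically "cavern canyon trout"), modifier "mine".
Inside "cavern canyon trout": head "trout" (specifically "canyon trout"), modifier "cavern".
Inside "canyon trout": head "trout", modifier "canyon".
Inside "spring plough": head "plough", modifier "spring".
Assembled: [[mine [cavern [canyon trout]]] [spring plough]].

[[mine [cavern [canyon trout]]] [spring plough]]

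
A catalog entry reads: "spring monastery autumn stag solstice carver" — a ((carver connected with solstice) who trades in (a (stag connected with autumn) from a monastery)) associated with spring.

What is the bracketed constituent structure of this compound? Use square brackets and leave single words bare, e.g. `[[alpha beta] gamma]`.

[spring [[monastery [autumn stag]] [solstice carver]]]

Overall it is a kind of carver (specifically "monastery autumn stag solstice carver"); the modifier is "spring".
Inside "monastery autumn stag solstice carver": head "carver" (specifically "solstice carver"), modifier "monastery autumn stag".
Inside "monastery autumn stag": head "stag" (specifically "autumn stag"), modifier "monastery".
Inside "autumn stag": head "stag", modifier "autumn".
Inside "solstice carver": head "carver", modifier "solstice".
Assembled: [spring [[monastery [autumn stag]] [solstice carver]]].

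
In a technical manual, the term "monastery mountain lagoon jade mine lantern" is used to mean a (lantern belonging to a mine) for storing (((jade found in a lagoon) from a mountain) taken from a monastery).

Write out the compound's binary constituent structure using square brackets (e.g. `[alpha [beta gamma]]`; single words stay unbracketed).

[[monastery [mountain [lagoon jade]]] [mine lantern]]

Whole compound: head "lantern" (specifically "mine lantern"), modifier "monastery mountain lagoon jade".
Inside "monastery mountain lagoon jade": head "jade" (specifically "mountain lagoon jade"), modifier "monastery".
Inside "mountain lagoon jade": head "jade" (specifically "lagoon jade"), modifier "mountain".
Inside "lagoon jade": head "jade", modifier "lagoon".
Inside "mine lantern": head "lantern", modifier "mine".
So the structure is [[monastery [mountain [lagoon jade]]] [mine lantern]].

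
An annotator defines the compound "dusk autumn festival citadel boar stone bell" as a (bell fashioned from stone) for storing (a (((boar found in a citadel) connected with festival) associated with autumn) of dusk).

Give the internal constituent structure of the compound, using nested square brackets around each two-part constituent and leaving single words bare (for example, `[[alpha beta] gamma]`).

At the top level: head "bell" (specifically "stone bell"); modifier "dusk autumn festival citadel boar".
"dusk autumn festival citadel boar" → head "boar" (specifically "autumn festival citadel boar"), modifier "dusk".
"autumn festival citadel boar" → head "boar" (specifically "festival citadel boar"), modifier "autumn".
"festival citadel boar" → head "boar" (specifically "citadel boar"), modifier "festival".
"citadel boar" → head "boar", modifier "citadel".
"stone bell" → head "bell", modifier "stone".
So the structure is [[dusk [autumn [festival [citadel boar]]]] [stone bell]].

[[dusk [autumn [festival [citadel boar]]]] [stone bell]]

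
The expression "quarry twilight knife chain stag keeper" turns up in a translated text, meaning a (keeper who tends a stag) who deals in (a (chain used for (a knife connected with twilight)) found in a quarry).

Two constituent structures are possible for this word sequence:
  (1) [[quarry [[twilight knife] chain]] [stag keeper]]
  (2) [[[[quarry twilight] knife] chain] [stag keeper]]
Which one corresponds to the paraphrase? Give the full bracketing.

The paraphrase's head is the "keeper" part ("stag keeper"); its modifier is "quarry twilight knife chain".
That top-level split, carried through the inner groups, gives [[quarry [[twilight knife] chain]] [stag keeper]].

[[quarry [[twilight knife] chain]] [stag keeper]]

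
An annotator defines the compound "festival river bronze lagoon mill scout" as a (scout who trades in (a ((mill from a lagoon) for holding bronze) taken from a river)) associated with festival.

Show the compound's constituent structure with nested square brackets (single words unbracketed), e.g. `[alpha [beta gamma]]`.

[festival [[river [bronze [lagoon mill]]] scout]]

Whole compound: head "scout" (specifically "river bronze lagoon mill scout"), modifier "festival".
Inside "river bronze lagoon mill scout": head "scout", modifier "river bronze lagoon mill".
Inside "river bronze lagoon mill": head "mill" (specifically "bronze lagoon mill"), modifier "river".
Inside "bronze lagoon mill": head "mill" (specifically "lagoon mill"), modifier "bronze".
Inside "lagoon mill": head "mill", modifier "lagoon".
Putting it together: [festival [[river [bronze [lagoon mill]]] scout]].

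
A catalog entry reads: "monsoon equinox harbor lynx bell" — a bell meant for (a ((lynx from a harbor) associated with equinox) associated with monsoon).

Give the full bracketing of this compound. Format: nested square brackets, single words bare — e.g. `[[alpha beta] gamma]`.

Whole compound: head "bell", modifier "monsoon equinox harbor lynx".
"monsoon equinox harbor lynx" → head "lynx" (specifically "equinox harbor lynx"), modifier "monsoon".
"equinox harbor lynx" → head "lynx" (specifically "harbor lynx"), modifier "equinox".
"harbor lynx" → head "lynx", modifier "harbor".
Putting it together: [[monsoon [equinox [harbor lynx]]] bell].

[[monsoon [equinox [harbor lynx]]] bell]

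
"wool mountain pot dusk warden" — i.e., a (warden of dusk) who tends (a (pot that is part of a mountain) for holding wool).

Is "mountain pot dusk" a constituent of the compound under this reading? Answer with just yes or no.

The top-level split is [wool mountain pot] [dusk warden]; the full structure is [[wool [mountain pot]] [dusk warden]].
"mountain pot dusk" straddles a constituent boundary, so it is not a single unit.

no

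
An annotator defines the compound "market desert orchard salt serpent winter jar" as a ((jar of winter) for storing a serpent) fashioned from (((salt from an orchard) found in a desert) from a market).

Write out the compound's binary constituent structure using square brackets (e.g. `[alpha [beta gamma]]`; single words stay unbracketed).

At the top level: head "jar" (specifically "serpent winter jar"); modifier "market desert orchard salt".
Inside "market desert orchard salt": head "salt" (specifically "desert orchard salt"), modifier "market".
Inside "desert orchard salt": head "salt" (specifically "orchard salt"), modifier "desert".
Inside "orchard salt": head "salt", modifier "orchard".
Inside "serpent winter jar": head "jar" (specifically "winter jar"), modifier "serpent".
Inside "winter jar": head "jar", modifier "winter".
Assembled: [[market [desert [orchard salt]]] [serpent [winter jar]]].

[[market [desert [orchard salt]]] [serpent [winter jar]]]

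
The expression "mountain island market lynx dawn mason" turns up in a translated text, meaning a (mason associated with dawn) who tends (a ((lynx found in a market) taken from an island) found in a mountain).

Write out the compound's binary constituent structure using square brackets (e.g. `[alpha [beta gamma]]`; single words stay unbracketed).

The outermost head in the paraphrase is "mason" (specifically "dawn mason"), modified by "mountain island market lynx".
Within "mountain island market lynx", the head is "lynx" (specifically "island market lynx") and the modifier is "mountain".
Within "island market lynx", the head is "lynx" (specifically "market lynx") and the modifier is "island".
Within "market lynx", the head is "lynx" and the modifier is "market".
Within "dawn mason", the head is "mason" and the modifier is "dawn".
Assembled: [[mountain [island [market lynx]]] [dawn mason]].

[[mountain [island [market lynx]]] [dawn mason]]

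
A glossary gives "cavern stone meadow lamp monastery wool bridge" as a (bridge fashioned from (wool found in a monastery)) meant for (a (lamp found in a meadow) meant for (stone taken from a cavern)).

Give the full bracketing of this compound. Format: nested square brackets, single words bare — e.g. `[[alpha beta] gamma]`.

[[[cavern stone] [meadow lamp]] [[monastery wool] bridge]]

The outermost head in the paraphrase is "bridge" (specifically "monastery wool bridge"), modified by "cavern stone meadow lamp".
"cavern stone meadow lamp" → head "lamp" (specifically "meadow lamp"), modifier "cavern stone".
"cavern stone" → head "stone", modifier "cavern".
"meadow lamp" → head "lamp", modifier "meadow".
"monastery wool bridge" → head "bridge", modifier "monastery wool".
"monastery wool" → head "wool", modifier "monastery".
So the structure is [[[cavern stone] [meadow lamp]] [[monastery wool] bridge]].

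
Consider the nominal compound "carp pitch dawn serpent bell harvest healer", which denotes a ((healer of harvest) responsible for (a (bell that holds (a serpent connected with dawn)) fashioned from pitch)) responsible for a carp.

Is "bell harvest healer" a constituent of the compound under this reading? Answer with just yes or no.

The top-level split is [carp] [pitch dawn serpent bell harvest healer]; the full structure is [carp [[pitch [[dawn serpent] bell]] [harvest healer]]].
"bell harvest healer" straddles a constituent boundary, so it is not a single unit.

no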